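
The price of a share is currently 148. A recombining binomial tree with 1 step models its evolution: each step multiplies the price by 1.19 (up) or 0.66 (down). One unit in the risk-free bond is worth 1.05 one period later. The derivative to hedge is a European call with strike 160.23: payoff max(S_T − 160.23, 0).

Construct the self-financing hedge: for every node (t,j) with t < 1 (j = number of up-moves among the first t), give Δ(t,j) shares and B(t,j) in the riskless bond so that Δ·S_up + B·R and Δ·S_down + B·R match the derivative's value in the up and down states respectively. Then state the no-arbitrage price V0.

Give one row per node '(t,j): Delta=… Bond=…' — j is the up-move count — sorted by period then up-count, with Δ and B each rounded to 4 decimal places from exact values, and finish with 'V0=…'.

(0,0): Delta=0.2026 Bond=-18.8453
V0=11.1358

The replicating-portfolio and risk-neutral prices coincide; use p* = (1.05−0.66)/(1.19−0.66) = 0.7358 for the latter.
Terminal values V(1,·): V(1,0)=0.0000, V(1,1)=15.8900
  t=0,j=0: stock 148.0000 → up 176.1200 (V=15.8900), down 97.6800 (V=0.0000). Price 11.1358; hedge Δ=0.2026, bond B=-18.8453.
Root portfolio cost Δ·148+B reproduces V0=11.1358.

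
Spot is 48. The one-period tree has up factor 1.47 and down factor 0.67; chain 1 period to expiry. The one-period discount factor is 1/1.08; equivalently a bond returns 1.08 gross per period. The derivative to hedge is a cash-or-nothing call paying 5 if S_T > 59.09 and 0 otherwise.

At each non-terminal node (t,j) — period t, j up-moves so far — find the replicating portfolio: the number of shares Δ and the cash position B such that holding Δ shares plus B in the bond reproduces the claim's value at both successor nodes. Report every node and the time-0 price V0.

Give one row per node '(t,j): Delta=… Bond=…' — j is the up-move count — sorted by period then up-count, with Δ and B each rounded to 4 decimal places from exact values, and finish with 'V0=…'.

(0,0): Delta=0.1302 Bond=-3.8773
V0=2.3727

No-arbitrage ⇒ martingale measure with p* = (R−d)/(u−d) = 0.5125.
Payoff layer (t=1): V(1,0)=0.0000, V(1,1)=5.0000
(0,0): S=48.0000. Δ = (V_up−V_dn)/(S_up−S_dn) = (5.0000−0.0000)/(70.5600−32.1600) = 0.1302. V = [p*·5.0000 + (1−p*)·0.0000]/1.08 = 2.3727. B = V − Δ·S = -3.8773.
Root portfolio cost Δ·48+B reproduces V0=2.3727.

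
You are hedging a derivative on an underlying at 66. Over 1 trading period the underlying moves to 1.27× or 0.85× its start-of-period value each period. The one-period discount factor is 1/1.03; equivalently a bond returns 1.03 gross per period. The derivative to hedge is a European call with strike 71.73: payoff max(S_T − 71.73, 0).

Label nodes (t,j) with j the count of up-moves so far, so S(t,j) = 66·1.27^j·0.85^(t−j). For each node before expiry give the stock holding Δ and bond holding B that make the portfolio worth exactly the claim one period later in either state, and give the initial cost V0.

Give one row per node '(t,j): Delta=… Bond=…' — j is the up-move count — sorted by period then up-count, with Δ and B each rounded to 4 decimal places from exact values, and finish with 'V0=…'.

(0,0): Delta=0.4361 Bond=-23.7552
V0=5.0305

The replicating-portfolio and risk-neutral prices coincide; use p* = (1.03−0.85)/(1.27−0.85) = 0.4286 for the latter.
Terminal values V(1,·): V(1,0)=0.0000, V(1,1)=12.0900
Node (0,0) S=66.0000: V=(p*·12.0900+(1−p*)·0.0000)/1.03=5.0305; Δ=(12.0900−0.0000)/(83.8200−56.1000)=0.4361; B=V−Δ·S=-23.7552
Self-financing check: at every node Δ·S+B equals the discounted successor values.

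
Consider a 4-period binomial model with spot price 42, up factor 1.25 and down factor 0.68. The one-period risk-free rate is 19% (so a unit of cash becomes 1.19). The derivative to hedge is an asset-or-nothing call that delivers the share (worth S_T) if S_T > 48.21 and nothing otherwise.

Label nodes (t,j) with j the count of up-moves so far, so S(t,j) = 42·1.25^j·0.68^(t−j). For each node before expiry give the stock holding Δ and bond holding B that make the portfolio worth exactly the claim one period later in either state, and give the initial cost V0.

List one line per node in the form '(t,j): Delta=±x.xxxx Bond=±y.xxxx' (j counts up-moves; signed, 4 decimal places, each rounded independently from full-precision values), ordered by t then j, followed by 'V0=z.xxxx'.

(0,0): Delta=1.1797 Bond=-8.3892
(1,0): Delta=1.9371 Bond=-31.6135
(1,1): Delta=1.1313 Bond=-7.4385
(2,0): Delta=0.0000 Bond=0.0000
(2,1): Delta=2.0611 Bond=-42.0459
(2,2): Delta=1.0718 Bond=-4.9466
(3,0): Delta=0.0000 Bond=0.0000
(3,1): Delta=0.0000 Bond=0.0000
(3,2): Delta=2.1930 Bond=-55.9211
(3,3): Delta=1.0000 Bond=0.0000
V0=41.1597

Risk-neutral probability p* = (R−d)/(u−d) = (1.19−0.68)/(1.25−0.68) = 0.8947.
Terminal values V(4,·): V(4,0)=0.0000, V(4,1)=0.0000, V(4,2)=0.0000, V(4,3)=55.7813, V(4,4)=102.5391
Node (3,0) S=13.2061: V=(p*·0.0000+(1−p*)·0.0000)/1.19=0.0000; Δ=(0.0000−0.0000)/(16.5077−8.9802)=0.0000; B=V−Δ·S=0.0000
Node (3,1) S=24.2760: V=(p*·0.0000+(1−p*)·0.0000)/1.19=0.0000; Δ=(0.0000−0.0000)/(30.3450−16.5077)=0.0000; B=V−Δ·S=0.0000
Node (3,2) S=44.6250: V=(p*·55.7813+(1−p*)·0.0000)/1.19=41.9408; Δ=(55.7813−0.0000)/(55.7812−30.3450)=2.1930; B=V−Δ·S=-55.9211
Node (3,3) S=82.0312: V=(p*·102.5391+(1−p*)·55.7813)/1.19=82.0312; Δ=(102.5391−55.7813)/(102.5391−55.7813)=1.0000; B=V−Δ·S=0.0000
Node (2,0) S=19.4208: V=(p*·0.0000+(1−p*)·0.0000)/1.19=0.0000; Δ=(0.0000−0.0000)/(24.2760−13.2061)=0.0000; B=V−Δ·S=0.0000
Node (2,1) S=35.7000: V=(p*·41.9408+(1−p*)·0.0000)/1.19=31.5344; Δ=(41.9408−0.0000)/(44.6250−24.2760)=2.0611; B=V−Δ·S=-42.0459
Node (2,2) S=65.6250: V=(p*·82.0312+(1−p*)·41.9408)/1.19=65.3876; Δ=(82.0312−41.9408)/(82.0312−44.6250)=1.0718; B=V−Δ·S=-4.9466
Node (1,0) S=28.5600: V=(p*·31.5344+(1−p*)·0.0000)/1.19=23.7101; Δ=(31.5344−0.0000)/(35.7000−19.4208)=1.9371; B=V−Δ·S=-31.6135
Node (1,1) S=52.5000: V=(p*·65.3876+(1−p*)·31.5344)/1.19=51.9530; Δ=(65.3876−31.5344)/(65.6250−35.7000)=1.1313; B=V−Δ·S=-7.4385
Node (0,0) S=42.0000: V=(p*·51.9530+(1−p*)·23.7101)/1.19=41.1597; Δ=(51.9530−23.7101)/(52.5000−28.5600)=1.1797; B=V−Δ·S=-8.3892
Each (Δ,B) replicates both successor values, so the strategy is self-financing and V0 is arbitrage-free.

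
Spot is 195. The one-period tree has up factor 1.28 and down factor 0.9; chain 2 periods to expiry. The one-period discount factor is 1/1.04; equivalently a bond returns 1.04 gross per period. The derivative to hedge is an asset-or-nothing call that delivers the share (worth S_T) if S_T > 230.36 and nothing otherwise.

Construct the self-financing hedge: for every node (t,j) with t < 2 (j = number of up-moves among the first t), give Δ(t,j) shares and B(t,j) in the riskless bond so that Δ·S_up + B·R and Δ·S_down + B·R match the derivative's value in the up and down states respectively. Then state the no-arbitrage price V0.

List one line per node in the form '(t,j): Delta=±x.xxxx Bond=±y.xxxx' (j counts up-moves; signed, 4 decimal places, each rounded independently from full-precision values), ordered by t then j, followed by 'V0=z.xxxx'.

Since d<R<u, set p* = (R−d)/(u−d) = 0.3684; price each node as the discounted p*-expectation of its children.
Payoff layer (t=2): V(2,0)=0.0000, V(2,1)=0.0000, V(2,2)=319.4880
(1,0): S=175.5000. Δ = (V_up−V_dn)/(S_up−S_dn) = (0.0000−0.0000)/(224.6400−157.9500) = 0.0000. V = [p*·0.0000 + (1−p*)·0.0000]/1.04 = 0.0000. B = V − Δ·S = 0.0000.
(1,1): S=249.6000. Δ = (V_up−V_dn)/(S_up−S_dn) = (319.4880−0.0000)/(319.4880−224.6400) = 3.3684. V = [p*·319.4880 + (1−p*)·0.0000]/1.04 = 113.1789. B = V − Δ·S = -727.5789.
(0,0): S=195.0000. Δ = (V_up−V_dn)/(S_up−S_dn) = (113.1789−0.0000)/(249.6000−175.5000) = 1.5274. V = [p*·113.1789 + (1−p*)·0.0000]/1.04 = 40.0938. B = V − Δ·S = -257.7456.
The time-0 hedge costs 40.0938, which is the no-arbitrage price.

(0,0): Delta=1.5274 Bond=-257.7456
(1,0): Delta=0.0000 Bond=0.0000
(1,1): Delta=3.3684 Bond=-727.5789
V0=40.0938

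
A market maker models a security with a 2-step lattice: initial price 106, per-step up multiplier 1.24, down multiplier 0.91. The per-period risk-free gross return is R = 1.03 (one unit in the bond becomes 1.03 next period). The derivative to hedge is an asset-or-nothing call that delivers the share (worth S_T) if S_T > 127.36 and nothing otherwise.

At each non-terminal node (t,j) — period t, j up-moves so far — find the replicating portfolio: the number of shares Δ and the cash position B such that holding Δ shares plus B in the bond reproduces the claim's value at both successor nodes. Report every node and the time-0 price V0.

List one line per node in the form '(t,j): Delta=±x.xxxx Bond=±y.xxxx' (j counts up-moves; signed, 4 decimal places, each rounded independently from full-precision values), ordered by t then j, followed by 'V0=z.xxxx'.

(0,0): Delta=1.6450 Bond=-154.0528
(1,0): Delta=0.0000 Bond=0.0000
(1,1): Delta=3.7576 Bond=-436.3545
V0=20.3147

Under the risk-neutral measure, an up-move has probability p* = (R−d)/(u−d) = 0.3636 and values discount at R = 1.03.
Terminal values V(2,·): V(2,0)=0.0000, V(2,1)=0.0000, V(2,2)=162.9856
  t=1,j=0: stock 96.4600 → up 119.6104 (V=0.0000), down 87.7786 (V=0.0000). Price 0.0000; hedge Δ=0.0000, bond B=0.0000.
  t=1,j=1: stock 131.4400 → up 162.9856 (V=162.9856), down 119.6104 (V=0.0000). Price 57.5413; hedge Δ=3.7576, bond B=-436.3545.
  t=0,j=0: stock 106.0000 → up 131.4400 (V=57.5413), down 96.4600 (V=0.0000). Price 20.3147; hedge Δ=1.6450, bond B=-154.0528.
Check: Δ(0,0)·S0 + B(0,0) = 20.3147 = V0.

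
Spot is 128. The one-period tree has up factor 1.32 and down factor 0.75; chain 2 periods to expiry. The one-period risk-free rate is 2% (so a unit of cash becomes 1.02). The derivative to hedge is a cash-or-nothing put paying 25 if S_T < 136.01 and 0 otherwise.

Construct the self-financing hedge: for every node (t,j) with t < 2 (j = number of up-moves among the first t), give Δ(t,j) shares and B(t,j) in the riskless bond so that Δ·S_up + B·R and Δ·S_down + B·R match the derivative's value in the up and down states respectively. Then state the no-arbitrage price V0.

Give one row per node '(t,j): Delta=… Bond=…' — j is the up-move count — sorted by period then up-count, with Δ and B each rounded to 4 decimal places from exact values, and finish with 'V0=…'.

(0,0): Delta=-0.1591 Bond=39.0059
(1,0): Delta=0.0000 Bond=24.5098
(1,1): Delta=-0.2596 Bond=56.7595
V0=18.6376

Under the risk-neutral measure, an up-move has probability p* = (R−d)/(u−d) = 0.4737 and values discount at R = 1.02.
Terminal payoffs: V(2,0)=25.0000, V(2,1)=25.0000, V(2,2)=0.0000
(1,0): S=96.0000. Δ = (V_up−V_dn)/(S_up−S_dn) = (25.0000−25.0000)/(126.7200−72.0000) = 0.0000. V = [p*·25.0000 + (1−p*)·25.0000]/1.02 = 24.5098. B = V − Δ·S = 24.5098.
(1,1): S=168.9600. Δ = (V_up−V_dn)/(S_up−S_dn) = (0.0000−25.0000)/(223.0272−126.7200) = -0.2596. V = [p*·0.0000 + (1−p*)·25.0000]/1.02 = 12.8999. B = V − Δ·S = 56.7595.
(0,0): S=128.0000. Δ = (V_up−V_dn)/(S_up−S_dn) = (12.8999−24.5098)/(168.9600−96.0000) = -0.1591. V = [p*·12.8999 + (1−p*)·24.5098]/1.02 = 18.6376. B = V − Δ·S = 39.0059.
Root portfolio cost Δ·128+B reproduces V0=18.6376.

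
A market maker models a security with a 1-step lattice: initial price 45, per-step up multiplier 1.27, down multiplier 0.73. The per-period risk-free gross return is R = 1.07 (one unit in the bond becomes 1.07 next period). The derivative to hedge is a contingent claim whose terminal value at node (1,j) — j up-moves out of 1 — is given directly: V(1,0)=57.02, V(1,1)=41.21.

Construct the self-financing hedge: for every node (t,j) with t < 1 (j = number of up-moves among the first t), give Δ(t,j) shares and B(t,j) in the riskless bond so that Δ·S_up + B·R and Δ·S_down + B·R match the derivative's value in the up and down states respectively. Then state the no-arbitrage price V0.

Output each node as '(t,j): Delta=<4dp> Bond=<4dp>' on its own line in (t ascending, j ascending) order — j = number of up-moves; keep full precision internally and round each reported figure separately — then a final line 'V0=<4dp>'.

(0,0): Delta=-0.6506 Bond=73.2643
V0=43.9865

Since d<R<u, set p* = (R−d)/(u−d) = 0.6296; price each node as the discounted p*-expectation of its children.
Payoff layer (t=1): V(1,0)=57.0200, V(1,1)=41.2100
  t=0,j=0: stock 45.0000 → up 57.1500 (V=41.2100), down 32.8500 (V=57.0200). Price 43.9865; hedge Δ=-0.6506, bond B=73.2643.
The time-0 hedge costs 43.9865, which is the no-arbitrage price.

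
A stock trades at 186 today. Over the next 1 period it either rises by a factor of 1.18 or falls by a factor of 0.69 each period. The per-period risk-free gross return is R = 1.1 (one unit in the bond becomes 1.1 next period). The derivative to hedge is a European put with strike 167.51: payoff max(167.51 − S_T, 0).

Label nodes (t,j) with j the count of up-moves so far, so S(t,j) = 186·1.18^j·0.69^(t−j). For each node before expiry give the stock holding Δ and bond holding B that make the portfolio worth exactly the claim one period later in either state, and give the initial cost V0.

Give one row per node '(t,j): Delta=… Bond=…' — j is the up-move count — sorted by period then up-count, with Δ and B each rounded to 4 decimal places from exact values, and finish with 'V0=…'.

(0,0): Delta=-0.4298 Bond=85.7525
V0=5.8137

No-arbitrage ⇒ martingale measure with p* = (R−d)/(u−d) = 0.8367.
At expiry t=1: V(1,0)=39.1700, V(1,1)=0.0000
  t=0,j=0: stock 186.0000 → up 219.4800 (V=0.0000), down 128.3400 (V=39.1700). Price 5.8137; hedge Δ=-0.4298, bond B=85.7525.
Root portfolio cost Δ·186+B reproduces V0=5.8137.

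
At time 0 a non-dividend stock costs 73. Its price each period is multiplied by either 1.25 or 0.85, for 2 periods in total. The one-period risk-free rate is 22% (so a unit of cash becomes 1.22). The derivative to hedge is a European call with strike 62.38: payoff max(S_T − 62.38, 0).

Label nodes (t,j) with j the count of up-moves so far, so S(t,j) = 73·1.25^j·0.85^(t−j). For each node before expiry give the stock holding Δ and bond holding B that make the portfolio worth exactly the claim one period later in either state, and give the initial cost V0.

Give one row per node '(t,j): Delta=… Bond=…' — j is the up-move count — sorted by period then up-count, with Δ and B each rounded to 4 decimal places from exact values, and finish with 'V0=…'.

No-arbitrage ⇒ martingale measure with p* = (R−d)/(u−d) = 0.9250.
At expiry t=2: V(2,0)=0.0000, V(2,1)=15.1825, V(2,2)=51.6825
  t=1,j=0: stock 62.0500 → up 77.5625 (V=15.1825), down 52.7425 (V=0.0000). Price 11.5113; hedge Δ=0.6117, bond B=-26.4449.
  t=1,j=1: stock 91.2500 → up 114.0625 (V=51.6825), down 77.5625 (V=15.1825). Price 40.1189; hedge Δ=1.0000, bond B=-51.1311.
  t=0,j=0: stock 73.0000 → up 91.2500 (V=40.1189), down 62.0500 (V=11.5113). Price 31.1256; hedge Δ=0.9797, bond B=-40.3932.
Each (Δ,B) replicates both successor values, so the strategy is self-financing and V0 is arbitrage-free.

(0,0): Delta=0.9797 Bond=-40.3932
(1,0): Delta=0.6117 Bond=-26.4449
(1,1): Delta=1.0000 Bond=-51.1311
V0=31.1256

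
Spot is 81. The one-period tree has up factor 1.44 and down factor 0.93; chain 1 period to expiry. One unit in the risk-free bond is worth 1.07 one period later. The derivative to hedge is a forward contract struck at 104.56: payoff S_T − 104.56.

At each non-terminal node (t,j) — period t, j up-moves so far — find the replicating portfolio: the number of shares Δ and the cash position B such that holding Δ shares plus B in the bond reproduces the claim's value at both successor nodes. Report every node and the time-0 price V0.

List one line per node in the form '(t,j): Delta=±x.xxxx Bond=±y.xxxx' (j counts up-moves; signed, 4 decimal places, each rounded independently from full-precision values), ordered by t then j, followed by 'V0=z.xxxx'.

Since d<R<u, set p* = (R−d)/(u−d) = 0.2745; price each node as the discounted p*-expectation of its children.
Payoff layer (t=1): V(1,0)=-29.2300, V(1,1)=12.0800
(0,0): S=81.0000. Δ = (V_up−V_dn)/(S_up−S_dn) = (12.0800−-29.2300)/(116.6400−75.3300) = 1.0000. V = [p*·12.0800 + (1−p*)·-29.2300]/1.07 = -16.7196. B = V − Δ·S = -97.7196.
The time-0 hedge costs -16.7196, which is the no-arbitrage price.

(0,0): Delta=1.0000 Bond=-97.7196
V0=-16.7196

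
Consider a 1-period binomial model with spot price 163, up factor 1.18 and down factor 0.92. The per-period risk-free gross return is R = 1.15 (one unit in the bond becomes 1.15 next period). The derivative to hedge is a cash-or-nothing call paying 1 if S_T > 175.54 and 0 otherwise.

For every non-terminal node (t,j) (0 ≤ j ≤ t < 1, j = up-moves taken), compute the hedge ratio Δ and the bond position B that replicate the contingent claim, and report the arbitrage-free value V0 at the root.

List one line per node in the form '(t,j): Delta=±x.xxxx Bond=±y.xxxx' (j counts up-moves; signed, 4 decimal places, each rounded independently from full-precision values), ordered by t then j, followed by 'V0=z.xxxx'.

Risk-neutral probability p* = (R−d)/(u−d) = (1.15−0.92)/(1.18−0.92) = 0.8846.
Terminal payoffs: V(1,0)=0.0000, V(1,1)=1.0000
(0,0): S=163.0000. Δ = (V_up−V_dn)/(S_up−S_dn) = (1.0000−0.0000)/(192.3400−149.9600) = 0.0236. V = [p*·1.0000 + (1−p*)·0.0000]/1.15 = 0.7692. B = V − Δ·S = -3.0769.
Self-financing check: at every node Δ·S+B equals the discounted successor values.

(0,0): Delta=0.0236 Bond=-3.0769
V0=0.7692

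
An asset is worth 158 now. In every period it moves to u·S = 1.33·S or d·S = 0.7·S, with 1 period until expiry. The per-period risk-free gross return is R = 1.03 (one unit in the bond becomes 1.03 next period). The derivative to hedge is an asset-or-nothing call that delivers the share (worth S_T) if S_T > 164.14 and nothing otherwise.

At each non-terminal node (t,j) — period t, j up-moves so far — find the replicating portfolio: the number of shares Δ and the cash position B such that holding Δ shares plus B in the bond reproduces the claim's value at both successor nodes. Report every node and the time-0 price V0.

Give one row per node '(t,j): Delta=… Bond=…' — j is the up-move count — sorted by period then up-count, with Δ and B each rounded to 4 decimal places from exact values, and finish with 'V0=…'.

(0,0): Delta=2.1111 Bond=-226.6882
V0=106.8673

No-arbitrage ⇒ martingale measure with p* = (R−d)/(u−d) = 0.5238.
Payoff layer (t=1): V(1,0)=0.0000, V(1,1)=210.1400
(0,0): S=158.0000. Δ = (V_up−V_dn)/(S_up−S_dn) = (210.1400−0.0000)/(210.1400−110.6000) = 2.1111. V = [p*·210.1400 + (1−p*)·0.0000]/1.03 = 106.8673. B = V − Δ·S = -226.6882.
Each (Δ,B) replicates both successor values, so the strategy is self-financing and V0 is arbitrage-free.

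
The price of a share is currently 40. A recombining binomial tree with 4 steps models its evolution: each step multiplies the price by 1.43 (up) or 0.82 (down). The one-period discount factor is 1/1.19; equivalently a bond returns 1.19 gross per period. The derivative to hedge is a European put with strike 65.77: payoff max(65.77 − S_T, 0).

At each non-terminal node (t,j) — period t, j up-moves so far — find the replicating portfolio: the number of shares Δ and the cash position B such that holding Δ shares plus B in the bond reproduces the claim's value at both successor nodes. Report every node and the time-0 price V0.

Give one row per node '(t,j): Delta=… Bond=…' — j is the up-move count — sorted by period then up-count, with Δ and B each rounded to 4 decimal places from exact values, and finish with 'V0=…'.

Risk-neutral probability p* = (R−d)/(u−d) = (1.19−0.82)/(1.43−0.82) = 0.6066.
At expiry t=4: V(4,0)=47.6851, V(4,1)=34.2318, V(4,2)=10.7704, V(4,3)=0.0000, V(4,4)=0.0000
  t=3,j=0: stock 22.0547 → up 31.5382 (V=34.2318), down 18.0849 (V=47.6851). Price 33.2142; hedge Δ=-1.0000, bond B=55.2689.
  t=3,j=1: stock 38.4613 → up 54.9996 (V=10.7704), down 31.5382 (V=34.2318). Price 16.8076; hedge Δ=-1.0000, bond B=55.2689.
  t=3,j=2: stock 67.0727 → up 95.9140 (V=0.0000), down 54.9996 (V=10.7704). Price 3.5609; hedge Δ=-0.2632, bond B=21.2173.
  t=3,j=3: stock 116.9683 → up 167.2646 (V=0.0000), down 95.9140 (V=0.0000). Price 0.0000; hedge Δ=0.0000, bond B=0.0000.
  t=2,j=0: stock 26.8960 → up 38.4613 (V=16.8076), down 22.0547 (V=33.2142). Price 19.5485; hedge Δ=-1.0000, bond B=46.4445.
  t=2,j=1: stock 46.9040 → up 67.0727 (V=3.5609), down 38.4613 (V=16.8076). Price 7.3721; hedge Δ=-0.4630, bond B=29.0879.
  t=2,j=2: stock 81.7960 → up 116.9683 (V=0.0000), down 67.0727 (V=3.5609). Price 1.1773; hedge Δ=-0.0714, bond B=7.0149.
  t=1,j=0: stock 32.8000 → up 46.9040 (V=7.3721), down 26.8960 (V=19.5485). Price 10.2208; hedge Δ=-0.6086, bond B=30.1821.
  t=1,j=1: stock 57.2000 → up 81.7960 (V=1.1773), down 46.9040 (V=7.3721). Price 3.0375; hedge Δ=-0.1775, bond B=13.1928.
  t=0,j=0: stock 40.0000 → up 57.2000 (V=3.0375), down 32.8000 (V=10.2208). Price 4.9275; hedge Δ=-0.2944, bond B=16.7035.
Each (Δ,B) replicates both successor values, so the strategy is self-financing and V0 is arbitrage-free.

(0,0): Delta=-0.2944 Bond=16.7035
(1,0): Delta=-0.6086 Bond=30.1821
(1,1): Delta=-0.1775 Bond=13.1928
(2,0): Delta=-1.0000 Bond=46.4445
(2,1): Delta=-0.4630 Bond=29.0879
(2,2): Delta=-0.0714 Bond=7.0149
(3,0): Delta=-1.0000 Bond=55.2689
(3,1): Delta=-1.0000 Bond=55.2689
(3,2): Delta=-0.2632 Bond=21.2173
(3,3): Delta=0.0000 Bond=0.0000
V0=4.9275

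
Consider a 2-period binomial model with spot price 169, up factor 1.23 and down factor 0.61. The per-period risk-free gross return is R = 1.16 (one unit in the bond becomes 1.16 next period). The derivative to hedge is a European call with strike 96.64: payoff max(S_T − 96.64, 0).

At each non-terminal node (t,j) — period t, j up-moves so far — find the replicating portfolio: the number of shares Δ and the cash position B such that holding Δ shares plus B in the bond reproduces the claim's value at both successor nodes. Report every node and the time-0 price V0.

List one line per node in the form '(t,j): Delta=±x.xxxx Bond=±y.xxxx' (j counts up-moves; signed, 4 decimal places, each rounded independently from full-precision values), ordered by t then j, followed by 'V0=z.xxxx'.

The replicating-portfolio and risk-neutral prices coincide; use p* = (1.16−0.61)/(1.23−0.61) = 0.8871 for the latter.
At expiry t=2: V(2,0)=0.0000, V(2,1)=30.1607, V(2,2)=159.0401
  t=1,j=0: stock 103.0900 → up 126.8007 (V=30.1607), down 62.8849 (V=0.0000). Price 23.0651; hedge Δ=0.4719, bond B=-25.5812.
  t=1,j=1: stock 207.8700 → up 255.6801 (V=159.0401), down 126.8007 (V=30.1607). Price 124.5597; hedge Δ=1.0000, bond B=-83.3103.
  t=0,j=0: stock 169.0000 → up 207.8700 (V=124.5597), down 103.0900 (V=23.0651). Price 97.5005; hedge Δ=0.9686, bond B=-66.2005.
Each (Δ,B) replicates both successor values, so the strategy is self-financing and V0 is arbitrage-free.

(0,0): Delta=0.9686 Bond=-66.2005
(1,0): Delta=0.4719 Bond=-25.5812
(1,1): Delta=1.0000 Bond=-83.3103
V0=97.5005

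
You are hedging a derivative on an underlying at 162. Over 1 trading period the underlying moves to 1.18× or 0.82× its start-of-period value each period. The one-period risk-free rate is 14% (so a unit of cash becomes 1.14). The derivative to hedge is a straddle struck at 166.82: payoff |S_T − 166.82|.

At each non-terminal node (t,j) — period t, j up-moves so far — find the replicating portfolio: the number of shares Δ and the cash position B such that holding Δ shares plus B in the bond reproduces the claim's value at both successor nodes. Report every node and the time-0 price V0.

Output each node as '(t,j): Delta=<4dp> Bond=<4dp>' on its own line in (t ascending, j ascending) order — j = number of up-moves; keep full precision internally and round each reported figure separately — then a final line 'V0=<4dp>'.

No-arbitrage ⇒ martingale measure with p* = (R−d)/(u−d) = 0.8889.
At expiry t=1: V(1,0)=33.9800, V(1,1)=24.3400
Node (0,0) S=162.0000: V=(p*·24.3400+(1−p*)·33.9800)/1.14=22.2904; Δ=(24.3400−33.9800)/(191.1600−132.8400)=-0.1653; B=V−Δ·S=49.0682
Check: Δ(0,0)·S0 + B(0,0) = 22.2904 = V0.

(0,0): Delta=-0.1653 Bond=49.0682
V0=22.2904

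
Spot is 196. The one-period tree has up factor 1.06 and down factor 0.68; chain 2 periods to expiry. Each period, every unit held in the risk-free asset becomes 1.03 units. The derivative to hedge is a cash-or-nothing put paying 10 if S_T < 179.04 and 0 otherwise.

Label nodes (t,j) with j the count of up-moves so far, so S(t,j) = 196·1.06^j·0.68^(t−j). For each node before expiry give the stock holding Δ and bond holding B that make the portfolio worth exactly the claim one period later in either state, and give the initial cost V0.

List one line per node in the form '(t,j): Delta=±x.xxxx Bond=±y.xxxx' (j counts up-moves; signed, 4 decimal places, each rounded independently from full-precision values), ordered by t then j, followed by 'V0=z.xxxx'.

Since d<R<u, set p* = (R−d)/(u−d) = 0.9211; price each node as the discounted p*-expectation of its children.
Payoff layer (t=2): V(2,0)=10.0000, V(2,1)=10.0000, V(2,2)=0.0000
(1,0): S=133.2800. Δ = (V_up−V_dn)/(S_up−S_dn) = (10.0000−10.0000)/(141.2768−90.6304) = 0.0000. V = [p*·10.0000 + (1−p*)·10.0000]/1.03 = 9.7087. B = V − Δ·S = 9.7087.
(1,1): S=207.7600. Δ = (V_up−V_dn)/(S_up−S_dn) = (0.0000−10.0000)/(220.2256−141.2768) = -0.1267. V = [p*·0.0000 + (1−p*)·10.0000]/1.03 = 0.7665. B = V − Δ·S = 27.0823.
(0,0): S=196.0000. Δ = (V_up−V_dn)/(S_up−S_dn) = (0.7665−9.7087)/(207.7600−133.2800) = -0.1201. V = [p*·0.7665 + (1−p*)·9.7087]/1.03 = 1.4296. B = V − Δ·S = 24.9618.
Self-financing check: at every node Δ·S+B equals the discounted successor values.

(0,0): Delta=-0.1201 Bond=24.9618
(1,0): Delta=0.0000 Bond=9.7087
(1,1): Delta=-0.1267 Bond=27.0823
V0=1.4296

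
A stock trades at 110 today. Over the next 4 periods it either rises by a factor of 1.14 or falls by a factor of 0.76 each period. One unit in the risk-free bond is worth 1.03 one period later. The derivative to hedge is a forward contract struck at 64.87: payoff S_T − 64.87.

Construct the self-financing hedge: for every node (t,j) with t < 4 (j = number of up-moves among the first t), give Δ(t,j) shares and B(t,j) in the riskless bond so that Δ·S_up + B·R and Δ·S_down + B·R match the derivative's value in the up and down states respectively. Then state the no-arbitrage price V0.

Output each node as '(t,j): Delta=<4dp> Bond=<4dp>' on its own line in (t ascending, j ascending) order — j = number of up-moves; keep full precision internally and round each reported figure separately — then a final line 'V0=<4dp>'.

(0,0): Delta=1.0000 Bond=-57.6362
(1,0): Delta=1.0000 Bond=-59.3652
(1,1): Delta=1.0000 Bond=-59.3652
(2,0): Delta=1.0000 Bond=-61.1462
(2,1): Delta=1.0000 Bond=-61.1462
(2,2): Delta=1.0000 Bond=-61.1462
(3,0): Delta=1.0000 Bond=-62.9806
(3,1): Delta=1.0000 Bond=-62.9806
(3,2): Delta=1.0000 Bond=-62.9806
(3,3): Delta=1.0000 Bond=-62.9806
V0=52.3638

No-arbitrage ⇒ martingale measure with p* = (R−d)/(u−d) = 0.7105.
Payoff layer (t=4): V(4,0)=-28.1716, V(4,1)=-9.8224, V(4,2)=17.7014, V(4,3)=58.9871, V(4,4)=120.9156
(3,0): S=48.2874. Δ = (V_up−V_dn)/(S_up−S_dn) = (-9.8224−-28.1716)/(55.0476−36.6984) = 1.0000. V = [p*·-9.8224 + (1−p*)·-28.1716]/1.03 = -14.6932. B = V − Δ·S = -62.9806.
(3,1): S=72.4310. Δ = (V_up−V_dn)/(S_up−S_dn) = (17.7014−-9.8224)/(82.5714−55.0476) = 1.0000. V = [p*·17.7014 + (1−p*)·-9.8224]/1.03 = 9.4505. B = V − Δ·S = -62.9806.
(3,2): S=108.6466. Δ = (V_up−V_dn)/(S_up−S_dn) = (58.9871−17.7014)/(123.8571−82.5714) = 1.0000. V = [p*·58.9871 + (1−p*)·17.7014]/1.03 = 45.6660. B = V − Δ·S = -62.9806.
(3,3): S=162.9698. Δ = (V_up−V_dn)/(S_up−S_dn) = (120.9156−58.9871)/(185.7856−123.8571) = 1.0000. V = [p*·120.9156 + (1−p*)·58.9871]/1.03 = 99.9893. B = V − Δ·S = -62.9806.
(2,0): S=63.5360. Δ = (V_up−V_dn)/(S_up−S_dn) = (9.4505−-14.6932)/(72.4310−48.2874) = 1.0000. V = [p*·9.4505 + (1−p*)·-14.6932]/1.03 = 2.3898. B = V − Δ·S = -61.1462.
(2,1): S=95.3040. Δ = (V_up−V_dn)/(S_up−S_dn) = (45.6660−9.4505)/(108.6466−72.4310) = 1.0000. V = [p*·45.6660 + (1−p*)·9.4505]/1.03 = 34.1578. B = V − Δ·S = -61.1462.
(2,2): S=142.9560. Δ = (V_up−V_dn)/(S_up−S_dn) = (99.9893−45.6660)/(162.9698−108.6466) = 1.0000. V = [p*·99.9893 + (1−p*)·45.6660]/1.03 = 81.8098. B = V − Δ·S = -61.1462.
(1,0): S=83.6000. Δ = (V_up−V_dn)/(S_up−S_dn) = (34.1578−2.3898)/(95.3040−63.5360) = 1.0000. V = [p*·34.1578 + (1−p*)·2.3898]/1.03 = 24.2348. B = V − Δ·S = -59.3652.
(1,1): S=125.4000. Δ = (V_up−V_dn)/(S_up−S_dn) = (81.8098−34.1578)/(142.9560−95.3040) = 1.0000. V = [p*·81.8098 + (1−p*)·34.1578]/1.03 = 66.0348. B = V − Δ·S = -59.3652.
(0,0): S=110.0000. Δ = (V_up−V_dn)/(S_up−S_dn) = (66.0348−24.2348)/(125.4000−83.6000) = 1.0000. V = [p*·66.0348 + (1−p*)·24.2348]/1.03 = 52.3638. B = V − Δ·S = -57.6362.
Self-financing check: at every node Δ·S+B equals the discounted successor values.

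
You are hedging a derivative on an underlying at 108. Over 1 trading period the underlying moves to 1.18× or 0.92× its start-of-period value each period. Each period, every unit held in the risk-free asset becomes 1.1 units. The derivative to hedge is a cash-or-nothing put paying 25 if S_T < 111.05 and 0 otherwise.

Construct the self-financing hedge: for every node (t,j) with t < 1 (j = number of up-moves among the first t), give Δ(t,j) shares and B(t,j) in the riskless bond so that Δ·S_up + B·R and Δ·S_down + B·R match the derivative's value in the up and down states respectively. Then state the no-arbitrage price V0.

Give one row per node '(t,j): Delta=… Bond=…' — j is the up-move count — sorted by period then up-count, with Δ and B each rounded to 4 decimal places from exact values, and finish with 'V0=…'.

No-arbitrage ⇒ martingale measure with p* = (R−d)/(u−d) = 0.6923.
Terminal payoffs: V(1,0)=25.0000, V(1,1)=0.0000
(0,0): S=108.0000. Δ = (V_up−V_dn)/(S_up−S_dn) = (0.0000−25.0000)/(127.4400−99.3600) = -0.8903. V = [p*·0.0000 + (1−p*)·25.0000]/1.1 = 6.9930. B = V − Δ·S = 103.1469.
The time-0 hedge costs 6.9930, which is the no-arbitrage price.

(0,0): Delta=-0.8903 Bond=103.1469
V0=6.9930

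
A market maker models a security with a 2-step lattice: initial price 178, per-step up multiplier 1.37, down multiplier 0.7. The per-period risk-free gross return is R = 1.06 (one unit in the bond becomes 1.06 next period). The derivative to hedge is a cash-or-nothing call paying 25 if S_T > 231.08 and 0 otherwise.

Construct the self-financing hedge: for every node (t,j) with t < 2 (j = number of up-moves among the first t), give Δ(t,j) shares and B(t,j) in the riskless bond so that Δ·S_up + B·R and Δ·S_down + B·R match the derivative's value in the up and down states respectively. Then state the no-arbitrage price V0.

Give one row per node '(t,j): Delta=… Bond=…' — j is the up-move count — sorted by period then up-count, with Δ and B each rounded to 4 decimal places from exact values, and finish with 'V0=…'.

Risk-neutral probability p* = (R−d)/(u−d) = (1.06−0.7)/(1.37−0.7) = 0.5373.
At expiry t=2: V(2,0)=0.0000, V(2,1)=0.0000, V(2,2)=25.0000
(1,0): S=124.6000. Δ = (V_up−V_dn)/(S_up−S_dn) = (0.0000−0.0000)/(170.7020−87.2200) = 0.0000. V = [p*·0.0000 + (1−p*)·0.0000]/1.06 = 0.0000. B = V − Δ·S = 0.0000.
(1,1): S=243.8600. Δ = (V_up−V_dn)/(S_up−S_dn) = (25.0000−0.0000)/(334.0882−170.7020) = 0.1530. V = [p*·25.0000 + (1−p*)·0.0000]/1.06 = 12.6725. B = V − Δ·S = -24.6409.
(0,0): S=178.0000. Δ = (V_up−V_dn)/(S_up−S_dn) = (12.6725−0.0000)/(243.8600−124.6000) = 0.1063. V = [p*·12.6725 + (1−p*)·0.0000]/1.06 = 6.4237. B = V − Δ·S = -12.4905.
Root portfolio cost Δ·178+B reproduces V0=6.4237.

(0,0): Delta=0.1063 Bond=-12.4905
(1,0): Delta=0.0000 Bond=0.0000
(1,1): Delta=0.1530 Bond=-24.6409
V0=6.4237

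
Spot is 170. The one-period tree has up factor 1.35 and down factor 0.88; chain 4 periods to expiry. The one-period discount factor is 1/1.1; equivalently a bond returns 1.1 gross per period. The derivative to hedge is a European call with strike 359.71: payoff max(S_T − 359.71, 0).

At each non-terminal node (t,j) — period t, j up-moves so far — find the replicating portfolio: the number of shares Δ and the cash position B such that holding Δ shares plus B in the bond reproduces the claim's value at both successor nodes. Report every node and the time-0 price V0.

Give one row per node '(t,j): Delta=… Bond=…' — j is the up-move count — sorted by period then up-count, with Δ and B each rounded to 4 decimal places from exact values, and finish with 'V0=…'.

(0,0): Delta=0.2171 Bond=-28.9363
(1,0): Delta=0.0215 Bond=-2.5773
(1,1): Delta=0.3619 Bond=-65.0716
(2,0): Delta=0.0000 Bond=0.0000
(2,1): Delta=0.0375 Bond=-6.0567
(2,2): Delta=0.6022 Bond=-146.0355
(3,0): Delta=0.0000 Bond=0.0000
(3,1): Delta=0.0000 Bond=0.0000
(3,2): Delta=0.0653 Bond=-14.2334
(3,3): Delta=1.0000 Bond=-327.0091
V0=7.9663

No-arbitrage ⇒ martingale measure with p* = (R−d)/(u−d) = 0.4681.
Payoff layer (t=4): V(4,0)=0.0000, V(4,1)=0.0000, V(4,2)=0.0000, V(4,3)=8.3621, V(4,4)=204.9461
(3,0): S=115.8502. Δ = (V_up−V_dn)/(S_up−S_dn) = (0.0000−0.0000)/(156.3978−101.9482) = 0.0000. V = [p*·0.0000 + (1−p*)·0.0000]/1.1 = 0.0000. B = V − Δ·S = 0.0000.
(3,1): S=177.7248. Δ = (V_up−V_dn)/(S_up−S_dn) = (0.0000−0.0000)/(239.9285−156.3978) = 0.0000. V = [p*·0.0000 + (1−p*)·0.0000]/1.1 = 0.0000. B = V − Δ·S = 0.0000.
(3,2): S=272.6460. Δ = (V_up−V_dn)/(S_up−S_dn) = (8.3621−0.0000)/(368.0721−239.9285) = 0.0653. V = [p*·8.3621 + (1−p*)·0.0000]/1.1 = 3.5583. B = V − Δ·S = -14.2334.
(3,3): S=418.2638. Δ = (V_up−V_dn)/(S_up−S_dn) = (204.9461−8.3621)/(564.6561−368.0721) = 1.0000. V = [p*·204.9461 + (1−p*)·8.3621]/1.1 = 91.2547. B = V − Δ·S = -327.0091.
(2,0): S=131.6480. Δ = (V_up−V_dn)/(S_up−S_dn) = (0.0000−0.0000)/(177.7248−115.8502) = 0.0000. V = [p*·0.0000 + (1−p*)·0.0000]/1.1 = 0.0000. B = V − Δ·S = 0.0000.
(2,1): S=201.9600. Δ = (V_up−V_dn)/(S_up−S_dn) = (3.5583−0.0000)/(272.6460−177.7248) = 0.0375. V = [p*·3.5583 + (1−p*)·0.0000]/1.1 = 1.5142. B = V − Δ·S = -6.0567.
(2,2): S=309.8250. Δ = (V_up−V_dn)/(S_up−S_dn) = (91.2547−3.5583)/(418.2638−272.6460) = 0.6022. V = [p*·91.2547 + (1−p*)·3.5583]/1.1 = 40.5524. B = V − Δ·S = -146.0355.
(1,0): S=149.6000. Δ = (V_up−V_dn)/(S_up−S_dn) = (1.5142−0.0000)/(201.9600−131.6480) = 0.0215. V = [p*·1.5142 + (1−p*)·0.0000]/1.1 = 0.6443. B = V − Δ·S = -2.5773.
(1,1): S=229.5000. Δ = (V_up−V_dn)/(S_up−S_dn) = (40.5524−1.5142)/(309.8250−201.9600) = 0.3619. V = [p*·40.5524 + (1−p*)·1.5142]/1.1 = 17.9886. B = V − Δ·S = -65.0716.
(0,0): S=170.0000. Δ = (V_up−V_dn)/(S_up−S_dn) = (17.9886−0.6443)/(229.5000−149.6000) = 0.2171. V = [p*·17.9886 + (1−p*)·0.6443]/1.1 = 7.9663. B = V − Δ·S = -28.9363.
Root portfolio cost Δ·170+B reproduces V0=7.9663.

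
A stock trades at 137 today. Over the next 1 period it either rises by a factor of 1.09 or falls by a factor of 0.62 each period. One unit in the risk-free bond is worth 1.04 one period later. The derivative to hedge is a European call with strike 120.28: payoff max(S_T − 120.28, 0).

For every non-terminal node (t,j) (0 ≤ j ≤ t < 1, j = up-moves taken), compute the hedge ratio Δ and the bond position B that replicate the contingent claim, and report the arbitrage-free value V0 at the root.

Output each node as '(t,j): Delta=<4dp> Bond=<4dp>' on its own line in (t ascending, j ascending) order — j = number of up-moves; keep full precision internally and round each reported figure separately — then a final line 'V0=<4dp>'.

(0,0): Delta=0.4512 Bond=-36.8474
V0=24.9611

Under the risk-neutral measure, an up-move has probability p* = (R−d)/(u−d) = 0.8936 and values discount at R = 1.04.
Payoff layer (t=1): V(1,0)=0.0000, V(1,1)=29.0500
Node (0,0) S=137.0000: V=(p*·29.0500+(1−p*)·0.0000)/1.04=24.9611; Δ=(29.0500−0.0000)/(149.3300−84.9400)=0.4512; B=V−Δ·S=-36.8474
The time-0 hedge costs 24.9611, which is the no-arbitrage price.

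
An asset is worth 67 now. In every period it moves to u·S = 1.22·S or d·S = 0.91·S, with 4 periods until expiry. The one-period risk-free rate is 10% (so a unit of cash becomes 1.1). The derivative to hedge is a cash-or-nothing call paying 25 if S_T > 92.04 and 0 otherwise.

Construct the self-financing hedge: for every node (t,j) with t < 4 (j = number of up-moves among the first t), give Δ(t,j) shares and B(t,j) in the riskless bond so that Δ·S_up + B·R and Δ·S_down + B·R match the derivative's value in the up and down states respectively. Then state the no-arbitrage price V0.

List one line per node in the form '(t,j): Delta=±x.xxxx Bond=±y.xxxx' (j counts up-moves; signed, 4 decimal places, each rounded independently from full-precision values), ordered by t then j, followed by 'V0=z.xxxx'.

Since d<R<u, set p* = (R−d)/(u−d) = 0.6129; price each node as the discounted p*-expectation of its children.
Payoff layer (t=4): V(4,0)=0.0000, V(4,1)=0.0000, V(4,2)=0.0000, V(4,3)=25.0000, V(4,4)=25.0000
  t=3,j=0: stock 50.4893 → up 61.5969 (V=0.0000), down 45.9452 (V=0.0000). Price 0.0000; hedge Δ=0.0000, bond B=0.0000.
  t=3,j=1: stock 67.6889 → up 82.5805 (V=0.0000), down 61.5969 (V=0.0000). Price 0.0000; hedge Δ=0.0000, bond B=0.0000.
  t=3,j=2: stock 90.7477 → up 110.7123 (V=25.0000), down 82.5805 (V=0.0000). Price 13.9296; hedge Δ=0.8887, bond B=-66.7155.
  t=3,j=3: stock 121.6618 → up 148.4274 (V=25.0000), down 110.7123 (V=25.0000). Price 22.7273; hedge Δ=0.0000, bond B=22.7273.
  t=2,j=0: stock 55.4827 → up 67.6889 (V=0.0000), down 50.4893 (V=0.0000). Price 0.0000; hedge Δ=0.0000, bond B=0.0000.
  t=2,j=1: stock 74.3834 → up 90.7477 (V=13.9296), down 67.6889 (V=0.0000). Price 7.7614; hedge Δ=0.6041, bond B=-37.1729.
  t=2,j=2: stock 99.7228 → up 121.6618 (V=22.7273), down 90.7477 (V=13.9296). Price 17.5652; hedge Δ=0.2846, bond B=-10.8143.
  t=1,j=0: stock 60.9700 → up 74.3834 (V=7.7614), down 55.4827 (V=0.0000). Price 4.3245; hedge Δ=0.4106, bond B=-20.7122.
  t=1,j=1: stock 81.7400 → up 99.7228 (V=17.5652), down 74.3834 (V=7.7614). Price 12.5183; hedge Δ=0.3869, bond B=-19.1069.
  t=0,j=0: stock 67.0000 → up 81.7400 (V=12.5183), down 60.9700 (V=4.3245). Price 8.4969; hedge Δ=0.3945, bond B=-17.9348.
The time-0 hedge costs 8.4969, which is the no-arbitrage price.

(0,0): Delta=0.3945 Bond=-17.9348
(1,0): Delta=0.4106 Bond=-20.7122
(1,1): Delta=0.3869 Bond=-19.1069
(2,0): Delta=0.0000 Bond=0.0000
(2,1): Delta=0.6041 Bond=-37.1729
(2,2): Delta=0.2846 Bond=-10.8143
(3,0): Delta=0.0000 Bond=0.0000
(3,1): Delta=0.0000 Bond=0.0000
(3,2): Delta=0.8887 Bond=-66.7155
(3,3): Delta=0.0000 Bond=22.7273
V0=8.4969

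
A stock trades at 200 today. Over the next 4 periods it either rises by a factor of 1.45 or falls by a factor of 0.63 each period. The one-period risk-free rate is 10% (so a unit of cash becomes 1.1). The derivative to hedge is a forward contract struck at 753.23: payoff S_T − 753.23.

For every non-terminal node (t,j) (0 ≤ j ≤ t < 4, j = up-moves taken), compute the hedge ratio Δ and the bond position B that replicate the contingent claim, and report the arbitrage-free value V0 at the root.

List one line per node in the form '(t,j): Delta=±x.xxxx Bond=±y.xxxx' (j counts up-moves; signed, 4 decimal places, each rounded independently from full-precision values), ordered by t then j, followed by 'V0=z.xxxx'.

Under the risk-neutral measure, an up-move has probability p* = (R−d)/(u−d) = 0.5732 and values discount at R = 1.1.
Terminal values V(4,·): V(4,0)=-721.7241, V(4,1)=-680.7164, V(4,2)=-586.3336, V(4,3)=-369.1033, V(4,4)=130.8712
(3,0): S=50.0094. Δ = (V_up−V_dn)/(S_up−S_dn) = (-680.7164−-721.7241)/(72.5136−31.5059) = 1.0000. V = [p*·-680.7164 + (1−p*)·-721.7241]/1.1 = -634.7451. B = V − Δ·S = -684.7545.
(3,1): S=115.1010. Δ = (V_up−V_dn)/(S_up−S_dn) = (-586.3336−-680.7164)/(166.8965−72.5136) = 1.0000. V = [p*·-586.3336 + (1−p*)·-680.7164]/1.1 = -569.6535. B = V − Δ·S = -684.7545.
(3,2): S=264.9150. Δ = (V_up−V_dn)/(S_up−S_dn) = (-369.1033−-586.3336)/(384.1268−166.8965) = 1.0000. V = [p*·-369.1033 + (1−p*)·-586.3336]/1.1 = -419.8395. B = V − Δ·S = -684.7545.
(3,3): S=609.7250. Δ = (V_up−V_dn)/(S_up−S_dn) = (130.8712−-369.1033)/(884.1013−384.1268) = 1.0000. V = [p*·130.8712 + (1−p*)·-369.1033]/1.1 = -75.0295. B = V − Δ·S = -684.7545.
(2,0): S=79.3800. Δ = (V_up−V_dn)/(S_up−S_dn) = (-569.6535−-634.7451)/(115.1010−50.0094) = 1.0000. V = [p*·-569.6535 + (1−p*)·-634.7451]/1.1 = -543.1241. B = V − Δ·S = -622.5041.
(2,1): S=182.7000. Δ = (V_up−V_dn)/(S_up−S_dn) = (-419.8395−-569.6535)/(264.9150−115.1010) = 1.0000. V = [p*·-419.8395 + (1−p*)·-569.6535]/1.1 = -439.8041. B = V − Δ·S = -622.5041.
(2,2): S=420.5000. Δ = (V_up−V_dn)/(S_up−S_dn) = (-75.0295−-419.8395)/(609.7250−264.9150) = 1.0000. V = [p*·-75.0295 + (1−p*)·-419.8395]/1.1 = -202.0041. B = V − Δ·S = -622.5041.
(1,0): S=126.0000. Δ = (V_up−V_dn)/(S_up−S_dn) = (-439.8041−-543.1241)/(182.7000−79.3800) = 1.0000. V = [p*·-439.8041 + (1−p*)·-543.1241]/1.1 = -439.9128. B = V − Δ·S = -565.9128.
(1,1): S=290.0000. Δ = (V_up−V_dn)/(S_up−S_dn) = (-202.0041−-439.8041)/(420.5000−182.7000) = 1.0000. V = [p*·-202.0041 + (1−p*)·-439.8041]/1.1 = -275.9128. B = V − Δ·S = -565.9128.
(0,0): S=200.0000. Δ = (V_up−V_dn)/(S_up−S_dn) = (-275.9128−-439.9128)/(290.0000−126.0000) = 1.0000. V = [p*·-275.9128 + (1−p*)·-439.9128]/1.1 = -314.4662. B = V − Δ·S = -514.4662.
Root portfolio cost Δ·200+B reproduces V0=-314.4662.

(0,0): Delta=1.0000 Bond=-514.4662
(1,0): Delta=1.0000 Bond=-565.9128
(1,1): Delta=1.0000 Bond=-565.9128
(2,0): Delta=1.0000 Bond=-622.5041
(2,1): Delta=1.0000 Bond=-622.5041
(2,2): Delta=1.0000 Bond=-622.5041
(3,0): Delta=1.0000 Bond=-684.7545
(3,1): Delta=1.0000 Bond=-684.7545
(3,2): Delta=1.0000 Bond=-684.7545
(3,3): Delta=1.0000 Bond=-684.7545
V0=-314.4662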